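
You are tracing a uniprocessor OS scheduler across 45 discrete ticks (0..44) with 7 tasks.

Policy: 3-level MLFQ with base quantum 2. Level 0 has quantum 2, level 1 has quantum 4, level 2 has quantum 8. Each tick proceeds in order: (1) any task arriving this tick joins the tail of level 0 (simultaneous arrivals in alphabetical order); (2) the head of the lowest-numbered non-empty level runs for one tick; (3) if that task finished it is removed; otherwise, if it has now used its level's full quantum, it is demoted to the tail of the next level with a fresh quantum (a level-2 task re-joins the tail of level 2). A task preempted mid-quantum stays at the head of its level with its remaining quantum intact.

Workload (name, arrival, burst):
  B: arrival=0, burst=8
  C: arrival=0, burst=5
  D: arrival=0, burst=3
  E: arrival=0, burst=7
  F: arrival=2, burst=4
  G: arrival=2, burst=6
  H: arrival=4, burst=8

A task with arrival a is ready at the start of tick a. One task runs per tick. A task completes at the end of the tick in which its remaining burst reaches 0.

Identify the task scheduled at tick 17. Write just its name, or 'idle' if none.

running at tick 17 = B

t=0: L0/L1/L2 = BCDE/-/- → run B
t=1: L0/L1/L2 = BCDE/-/- → run B
t=2: L0/L1/L2 = CDEFG/B/- → run C
t=3: L0/L1/L2 = CDEFG/B/- → run C
t=4: L0/L1/L2 = DEFGH/BC/- → run D
t=5: L0/L1/L2 = DEFGH/BC/- → run D
t=6: L0/L1/L2 = EFGH/BCD/- → run E
t=7: L0/L1/L2 = EFGH/BCD/- → run E
t=8: L0/L1/L2 = FGH/BCDE/- → run F
t=9: L0/L1/L2 = FGH/BCDE/- → run F
t=10: L0/L1/L2 = GH/BCDEF/- → run G
t=11: L0/L1/L2 = GH/BCDEF/- → run G
t=12: L0/L1/L2 = H/BCDEFG/- → run H
t=13: L0/L1/L2 = H/BCDEFG/- → run H
t=14: L0/L1/L2 = -/BCDEFGH/- → run B
t=15: L0/L1/L2 = -/BCDEFGH/- → run B
t=16: L0/L1/L2 = -/BCDEFGH/- → run B
t=17: L0/L1/L2 = -/BCDEFGH/- → run B
t=18: L0/L1/L2 = -/CDEFGH/B → run C
t=19: L0/L1/L2 = -/CDEFGH/B → run C
t=20: L0/L1/L2 = -/CDEFGH/B → run C
t=21: L0/L1/L2 = -/DEFGH/B → run D
t=22: L0/L1/L2 = -/EFGH/B → run E
t=23: L0/L1/L2 = -/EFGH/B → run E
t=24: L0/L1/L2 = -/EFGH/B → run E
t=25: L0/L1/L2 = -/EFGH/B → run E
t=26: L0/L1/L2 = -/FGH/BE → run F
t=27: L0/L1/L2 = -/FGH/BE → run F
t=28: L0/L1/L2 = -/GH/BE → run G
t=29: L0/L1/L2 = -/GH/BE → run G
t=30: L0/L1/L2 = -/GH/BE → run G
t=31: L0/L1/L2 = -/GH/BE → run G
t=32: L0/L1/L2 = -/H/BE → run H
t=33: L0/L1/L2 = -/H/BE → run H
t=34: L0/L1/L2 = -/H/BE → run H
t=35: L0/L1/L2 = -/H/BE → run H
t=36: L0/L1/L2 = -/-/BEH → run B
t=37: L0/L1/L2 = -/-/BEH → run B
t=38: L0/L1/L2 = -/-/EH → run E
t=39: L0/L1/L2 = -/-/H → run H
t=40: L0/L1/L2 = -/-/H → run H
t=41: (idle)
t=42: (idle)
t=43: (idle)
t=44: (idle)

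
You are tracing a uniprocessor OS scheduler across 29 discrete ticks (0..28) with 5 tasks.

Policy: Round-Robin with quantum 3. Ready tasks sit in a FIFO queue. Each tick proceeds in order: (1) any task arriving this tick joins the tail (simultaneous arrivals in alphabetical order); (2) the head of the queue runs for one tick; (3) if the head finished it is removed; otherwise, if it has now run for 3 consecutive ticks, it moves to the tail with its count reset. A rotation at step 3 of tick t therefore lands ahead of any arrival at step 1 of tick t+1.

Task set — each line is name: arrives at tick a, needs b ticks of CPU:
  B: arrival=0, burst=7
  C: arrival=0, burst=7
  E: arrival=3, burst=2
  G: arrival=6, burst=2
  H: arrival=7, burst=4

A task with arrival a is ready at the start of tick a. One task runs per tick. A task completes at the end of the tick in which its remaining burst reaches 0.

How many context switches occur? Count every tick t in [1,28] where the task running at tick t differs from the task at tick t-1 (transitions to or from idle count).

context switches = 10

t=0: queue=[B,C] q_used=0 → run B
t=1: queue=[B,C] q_used=1 → run B
t=2: queue=[B,C] q_used=2 → run B
t=3: queue=[C,B,E] q_used=0 → run C
t=4: queue=[C,B,E] q_used=1 → run C
t=5: queue=[C,B,E] q_used=2 → run C
t=6: queue=[B,E,C,G] q_used=0 → run B
t=7: queue=[B,E,C,G,H] q_used=1 → run B
t=8: queue=[B,E,C,G,H] q_used=2 → run B
t=9: queue=[E,C,G,H,B] q_used=0 → run E
t=10: queue=[E,C,G,H,B] q_used=1 → run E
t=11: queue=[C,G,H,B] q_used=0 → run C
t=12: queue=[C,G,H,B] q_used=1 → run C
t=13: queue=[C,G,H,B] q_used=2 → run C
t=14: queue=[G,H,B,C] q_used=0 → run G
t=15: queue=[G,H,B,C] q_used=1 → run G
t=16: queue=[H,B,C] q_used=0 → run H
t=17: queue=[H,B,C] q_used=1 → run H
t=18: queue=[H,B,C] q_used=2 → run H
t=19: queue=[B,C,H] q_used=0 → run B
t=20: queue=[C,H] q_used=0 → run C
t=21: queue=[H] q_used=0 → run H
t=22: (idle)
t=23: (idle)
t=24: (idle)
t=25: (idle)
t=26: (idle)
t=27: (idle)
t=28: (idle)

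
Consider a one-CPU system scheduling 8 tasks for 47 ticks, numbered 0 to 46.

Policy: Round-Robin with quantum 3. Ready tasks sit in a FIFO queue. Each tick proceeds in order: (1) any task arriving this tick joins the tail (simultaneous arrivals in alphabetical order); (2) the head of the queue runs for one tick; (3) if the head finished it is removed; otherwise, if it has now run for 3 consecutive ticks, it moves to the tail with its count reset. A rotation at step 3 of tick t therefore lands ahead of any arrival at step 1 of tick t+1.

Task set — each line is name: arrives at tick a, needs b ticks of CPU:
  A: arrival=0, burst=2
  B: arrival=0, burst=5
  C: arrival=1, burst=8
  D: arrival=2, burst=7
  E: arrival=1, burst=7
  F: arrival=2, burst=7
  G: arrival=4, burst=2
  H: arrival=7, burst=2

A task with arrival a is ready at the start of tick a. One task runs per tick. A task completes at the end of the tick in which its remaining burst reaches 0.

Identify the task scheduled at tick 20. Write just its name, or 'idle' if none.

running at tick 20 = B

t=0: queue=[A,B] q_used=0 → run A
t=1: queue=[A,B,C,E] q_used=1 → run A
t=2: queue=[B,C,E,D,F] q_used=0 → run B
t=3: queue=[B,C,E,D,F] q_used=1 → run B
t=4: queue=[B,C,E,D,F,G] q_used=2 → run B
t=5: queue=[C,E,D,F,G,B] q_used=0 → run C
t=6: queue=[C,E,D,F,G,B] q_used=1 → run C
t=7: queue=[C,E,D,F,G,B,H] q_used=2 → run C
t=8: queue=[E,D,F,G,B,H,C] q_used=0 → run E
t=9: queue=[E,D,F,G,B,H,C] q_used=1 → run E
t=10: queue=[E,D,F,G,B,H,C] q_used=2 → run E
t=11: queue=[D,F,G,B,H,C,E] q_used=0 → run D
t=12: queue=[D,F,G,B,H,C,E] q_used=1 → run D
t=13: queue=[D,F,G,B,H,C,E] q_used=2 → run D
t=14: queue=[F,G,B,H,C,E,D] q_used=0 → run F
t=15: queue=[F,G,B,H,C,E,D] q_used=1 → run F
t=16: queue=[F,G,B,H,C,E,D] q_used=2 → run F
t=17: queue=[G,B,H,C,E,D,F] q_used=0 → run G
t=18: queue=[G,B,H,C,E,D,F] q_used=1 → run G
t=19: queue=[B,H,C,E,D,F] q_used=0 → run B
t=20: queue=[B,H,C,E,D,F] q_used=1 → run B
t=21: queue=[H,C,E,D,F] q_used=0 → run H
t=22: queue=[H,C,E,D,F] q_used=1 → run H
t=23: queue=[C,E,D,F] q_used=0 → run C
t=24: queue=[C,E,D,F] q_used=1 → run C
t=25: queue=[C,E,D,F] q_used=2 → run C
t=26: queue=[E,D,F,C] q_used=0 → run E
t=27: queue=[E,D,F,C] q_used=1 → run E
t=28: queue=[E,D,F,C] q_used=2 → run E
t=29: queue=[D,F,C,E] q_used=0 → run D
t=30: queue=[D,F,C,E] q_used=1 → run D
t=31: queue=[D,F,C,E] q_used=2 → run D
t=32: queue=[F,C,E,D] q_used=0 → run F
t=33: queue=[F,C,E,D] q_used=1 → run F
t=34: queue=[F,C,E,D] q_used=2 → run F
t=35: queue=[C,E,D,F] q_used=0 → run C
t=36: queue=[C,E,D,F] q_used=1 → run C
t=37: queue=[E,D,F] q_used=0 → run E
t=38: queue=[D,F] q_used=0 → run D
t=39: queue=[F] q_used=0 → run F
t=40: (idle)
t=41: (idle)
t=42: (idle)
t=43: (idle)
t=44: (idle)
t=45: (idle)
t=46: (idle)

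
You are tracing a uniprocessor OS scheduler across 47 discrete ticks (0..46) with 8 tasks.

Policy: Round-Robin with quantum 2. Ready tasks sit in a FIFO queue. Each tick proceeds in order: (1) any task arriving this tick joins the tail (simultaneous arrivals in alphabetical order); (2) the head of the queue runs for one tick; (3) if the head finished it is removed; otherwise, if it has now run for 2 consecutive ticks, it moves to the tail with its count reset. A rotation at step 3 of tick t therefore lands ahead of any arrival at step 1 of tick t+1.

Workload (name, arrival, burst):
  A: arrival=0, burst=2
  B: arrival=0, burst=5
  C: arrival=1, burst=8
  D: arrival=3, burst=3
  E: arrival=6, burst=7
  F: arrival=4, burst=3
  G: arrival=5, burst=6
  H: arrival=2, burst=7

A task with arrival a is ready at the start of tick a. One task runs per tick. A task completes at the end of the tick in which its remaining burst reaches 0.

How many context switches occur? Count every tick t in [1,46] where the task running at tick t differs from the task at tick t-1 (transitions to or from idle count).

context switches = 23

t=0: queue=[A,B] q_used=0 → run A
t=1: queue=[A,B,C] q_used=1 → run A
t=2: queue=[B,C,H] q_used=0 → run B
t=3: queue=[B,C,H,D] q_used=1 → run B
t=4: queue=[C,H,D,B,F] q_used=0 → run C
t=5: queue=[C,H,D,B,F,G] q_used=1 → run C
t=6: queue=[H,D,B,F,G,C,E] q_used=0 → run H
t=7: queue=[H,D,B,F,G,C,E] q_used=1 → run H
t=8: queue=[D,B,F,G,C,E,H] q_used=0 → run D
t=9: queue=[D,B,F,G,C,E,H] q_used=1 → run D
t=10: queue=[B,F,G,C,E,H,D] q_used=0 → run B
t=11: queue=[B,F,G,C,E,H,D] q_used=1 → run B
t=12: queue=[F,G,C,E,H,D,B] q_used=0 → run F
t=13: queue=[F,G,C,E,H,D,B] q_used=1 → run F
t=14: queue=[G,C,E,H,D,B,F] q_used=0 → run G
t=15: queue=[G,C,E,H,D,B,F] q_used=1 → run G
t=16: queue=[C,E,H,D,B,F,G] q_used=0 → run C
t=17: queue=[C,E,H,D,B,F,G] q_used=1 → run C
t=18: queue=[E,H,D,B,F,G,C] q_used=0 → run E
t=19: queue=[E,H,D,B,F,G,C] q_used=1 → run E
t=20: queue=[H,D,B,F,G,C,E] q_used=0 → run H
t=21: queue=[H,D,B,F,G,C,E] q_used=1 → run H
t=22: queue=[D,B,F,G,C,E,H] q_used=0 → run D
t=23: queue=[B,F,G,C,E,H] q_used=0 → run B
t=24: queue=[F,G,C,E,H] q_used=0 → run F
t=25: queue=[G,C,E,H] q_used=0 → run G
t=26: queue=[G,C,E,H] q_used=1 → run G
t=27: queue=[C,E,H,G] q_used=0 → run C
t=28: queue=[C,E,H,G] q_used=1 → run C
t=29: queue=[E,H,G,C] q_used=0 → run E
t=30: queue=[E,H,G,C] q_used=1 → run E
t=31: queue=[H,G,C,E] q_used=0 → run H
t=32: queue=[H,G,C,E] q_used=1 → run H
t=33: queue=[G,C,E,H] q_used=0 → run G
t=34: queue=[G,C,E,H] q_used=1 → run G
t=35: queue=[C,E,H] q_used=0 → run C
t=36: queue=[C,E,H] q_used=1 → run C
t=37: queue=[E,H] q_used=0 → run E
t=38: queue=[E,H] q_used=1 → run E
t=39: queue=[H,E] q_used=0 → run H
t=40: queue=[E] q_used=0 → run E
t=41: (idle)
t=42: (idle)
t=43: (idle)
t=44: (idle)
t=45: (idle)
t=46: (idle)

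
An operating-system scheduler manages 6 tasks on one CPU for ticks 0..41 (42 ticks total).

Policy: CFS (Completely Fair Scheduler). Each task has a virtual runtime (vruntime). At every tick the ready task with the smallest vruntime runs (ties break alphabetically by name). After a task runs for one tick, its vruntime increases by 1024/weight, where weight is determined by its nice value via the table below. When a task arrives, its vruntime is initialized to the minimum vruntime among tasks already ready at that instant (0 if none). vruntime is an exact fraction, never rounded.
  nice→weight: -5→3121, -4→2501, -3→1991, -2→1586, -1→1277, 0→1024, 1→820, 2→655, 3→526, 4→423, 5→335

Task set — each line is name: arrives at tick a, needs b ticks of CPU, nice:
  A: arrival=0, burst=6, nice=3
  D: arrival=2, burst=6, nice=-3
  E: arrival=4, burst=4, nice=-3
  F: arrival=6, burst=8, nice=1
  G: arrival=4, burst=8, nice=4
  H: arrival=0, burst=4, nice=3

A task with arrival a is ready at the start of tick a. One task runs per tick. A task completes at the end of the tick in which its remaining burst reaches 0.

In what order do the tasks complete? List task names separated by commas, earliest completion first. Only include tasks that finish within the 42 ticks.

t=0: vr[A=0 H=0] → run A
t=1: vr[A=512/263 H=0] → run H
t=2: vr[A=512/263 D=512/263 H=512/263] → run A
t=3: vr[A=1024/263 D=512/263 H=512/263] → run D
t=4: vr[A=1024/263 D=1288704/523633 E=512/263 G=512/263 H=512/263] → run E
t=5: vr[A=1024/263 D=1288704/523633 E=1288704/523633 G=512/263 H=512/263] → run G
t=6: vr[A=1024/263 D=1288704/523633 E=1288704/523633 F=512/263 G=485888/111249 H=512/263] → run F
t=7: vr[A=1024/263 D=1288704/523633 E=1288704/523633 F=172288/53915 G=485888/111249 H=512/263] → run H
t=8: vr[A=1024/263 D=1288704/523633 E=1288704/523633 F=172288/53915 G=485888/111249 H=1024/263] → run D
t=9: vr[A=1024/263 D=1558016/523633 E=1288704/523633 F=172288/53915 G=485888/111249 H=1024/263] → run E
t=10: vr[A=1024/263 D=1558016/523633 E=1558016/523633 F=172288/53915 G=485888/111249 H=1024/263] → run D
t=11: vr[A=1024/263 D=1827328/523633 E=1558016/523633 F=172288/53915 G=485888/111249 H=1024/263] → run E
t=12: vr[A=1024/263 D=1827328/523633 E=1827328/523633 F=172288/53915 G=485888/111249 H=1024/263] → run F
t=13: vr[A=1024/263 D=1827328/523633 E=1827328/523633 F=239616/53915 G=485888/111249 H=1024/263] → run D
t=14: vr[A=1024/263 D=2096640/523633 E=1827328/523633 F=239616/53915 G=485888/111249 H=1024/263] → run E
t=15: vr[A=1024/263 D=2096640/523633 F=239616/53915 G=485888/111249 H=1024/263] → run A
t=16: vr[A=1536/263 D=2096640/523633 F=239616/53915 G=485888/111249 H=1024/263] → run H
t=17: vr[A=1536/263 D=2096640/523633 F=239616/53915 G=485888/111249 H=1536/263] → run D
t=18: vr[A=1536/263 D=2365952/523633 F=239616/53915 G=485888/111249 H=1536/263] → run G
t=19: vr[A=1536/263 D=2365952/523633 F=239616/53915 G=755200/111249 H=1536/263] → run F
t=20: vr[A=1536/263 D=2365952/523633 F=306944/53915 G=755200/111249 H=1536/263] → run D
t=21: vr[A=1536/263 F=306944/53915 G=755200/111249 H=1536/263] → run F
t=22: vr[A=1536/263 F=374272/53915 G=755200/111249 H=1536/263] → run A
t=23: vr[A=2048/263 F=374272/53915 G=755200/111249 H=1536/263] → run H
t=24: vr[A=2048/263 F=374272/53915 G=755200/111249] → run G
t=25: vr[A=2048/263 F=374272/53915 G=341504/37083] → run F
t=26: vr[A=2048/263 F=88320/10783 G=341504/37083] → run A
t=27: vr[A=2560/263 F=88320/10783 G=341504/37083] → run F
t=28: vr[A=2560/263 F=508928/53915 G=341504/37083] → run G
t=29: vr[A=2560/263 F=508928/53915 G=1293824/111249] → run F
t=30: vr[A=2560/263 F=576256/53915 G=1293824/111249] → run A
t=31: vr[F=576256/53915 G=1293824/111249] → run F
t=32: vr[G=1293824/111249] → run G
t=33: vr[G=1563136/111249] → run G
t=34: vr[G=610816/37083] → run G
t=35: vr[G=2101760/111249] → run G
t=36: (idle)
t=37: (idle)
t=38: (idle)
t=39: (idle)
t=40: (idle)
t=41: (idle)

completion order = E, D, H, A, F, G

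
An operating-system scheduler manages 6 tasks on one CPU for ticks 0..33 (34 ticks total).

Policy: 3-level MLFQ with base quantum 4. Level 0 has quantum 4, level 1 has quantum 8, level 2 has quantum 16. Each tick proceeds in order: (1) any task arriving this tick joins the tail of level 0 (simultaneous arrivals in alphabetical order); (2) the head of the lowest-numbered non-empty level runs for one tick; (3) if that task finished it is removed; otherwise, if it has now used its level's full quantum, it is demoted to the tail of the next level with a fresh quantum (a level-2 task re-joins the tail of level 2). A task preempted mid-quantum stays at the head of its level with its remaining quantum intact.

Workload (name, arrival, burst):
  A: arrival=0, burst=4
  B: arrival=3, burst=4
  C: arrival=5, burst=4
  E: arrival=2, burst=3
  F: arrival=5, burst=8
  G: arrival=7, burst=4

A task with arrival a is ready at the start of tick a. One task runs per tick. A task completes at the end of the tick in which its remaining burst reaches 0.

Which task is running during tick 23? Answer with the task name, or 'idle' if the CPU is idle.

running at tick 23 = F

t=0: L0/L1/L2 = A/-/- → run A
t=1: L0/L1/L2 = A/-/- → run A
t=2: L0/L1/L2 = AE/-/- → run A
t=3: L0/L1/L2 = AEB/-/- → run A
t=4: L0/L1/L2 = EB/-/- → run E
t=5: L0/L1/L2 = EBCF/-/- → run E
t=6: L0/L1/L2 = EBCF/-/- → run E
t=7: L0/L1/L2 = BCFG/-/- → run B
t=8: L0/L1/L2 = BCFG/-/- → run B
t=9: L0/L1/L2 = BCFG/-/- → run B
t=10: L0/L1/L2 = BCFG/-/- → run B
t=11: L0/L1/L2 = CFG/-/- → run C
t=12: L0/L1/L2 = CFG/-/- → run C
t=13: L0/L1/L2 = CFG/-/- → run C
t=14: L0/L1/L2 = CFG/-/- → run C
t=15: L0/L1/L2 = FG/-/- → run F
t=16: L0/L1/L2 = FG/-/- → run F
t=17: L0/L1/L2 = FG/-/- → run F
t=18: L0/L1/L2 = FG/-/- → run F
t=19: L0/L1/L2 = G/F/- → run G
t=20: L0/L1/L2 = G/F/- → run G
t=21: L0/L1/L2 = G/F/- → run G
t=22: L0/L1/L2 = G/F/- → run G
t=23: L0/L1/L2 = -/F/- → run F
t=24: L0/L1/L2 = -/F/- → run F
t=25: L0/L1/L2 = -/F/- → run F
t=26: L0/L1/L2 = -/F/- → run F
t=27: (idle)
t=28: (idle)
t=29: (idle)
t=30: (idle)
t=31: (idle)
t=32: (idle)
t=33: (idle)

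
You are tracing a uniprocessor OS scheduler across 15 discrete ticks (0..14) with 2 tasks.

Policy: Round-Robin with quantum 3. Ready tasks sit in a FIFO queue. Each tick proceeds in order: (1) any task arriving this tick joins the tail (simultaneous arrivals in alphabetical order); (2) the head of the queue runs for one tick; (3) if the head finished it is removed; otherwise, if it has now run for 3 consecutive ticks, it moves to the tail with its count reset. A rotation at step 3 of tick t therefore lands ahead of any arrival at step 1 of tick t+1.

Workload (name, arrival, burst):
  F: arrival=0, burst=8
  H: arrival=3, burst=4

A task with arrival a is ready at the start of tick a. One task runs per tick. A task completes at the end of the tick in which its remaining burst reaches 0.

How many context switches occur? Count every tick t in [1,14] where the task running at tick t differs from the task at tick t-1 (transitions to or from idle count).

context switches = 4

t=0: queue=[F] q_used=0 → run F
t=1: queue=[F] q_used=1 → run F
t=2: queue=[F] q_used=2 → run F
t=3: queue=[F,H] q_used=0 → run F
t=4: queue=[F,H] q_used=1 → run F
t=5: queue=[F,H] q_used=2 → run F
t=6: queue=[H,F] q_used=0 → run H
t=7: queue=[H,F] q_used=1 → run H
t=8: queue=[H,F] q_used=2 → run H
t=9: queue=[F,H] q_used=0 → run F
t=10: queue=[F,H] q_used=1 → run F
t=11: queue=[H] q_used=0 → run H
t=12: (idle)
t=13: (idle)
t=14: (idle)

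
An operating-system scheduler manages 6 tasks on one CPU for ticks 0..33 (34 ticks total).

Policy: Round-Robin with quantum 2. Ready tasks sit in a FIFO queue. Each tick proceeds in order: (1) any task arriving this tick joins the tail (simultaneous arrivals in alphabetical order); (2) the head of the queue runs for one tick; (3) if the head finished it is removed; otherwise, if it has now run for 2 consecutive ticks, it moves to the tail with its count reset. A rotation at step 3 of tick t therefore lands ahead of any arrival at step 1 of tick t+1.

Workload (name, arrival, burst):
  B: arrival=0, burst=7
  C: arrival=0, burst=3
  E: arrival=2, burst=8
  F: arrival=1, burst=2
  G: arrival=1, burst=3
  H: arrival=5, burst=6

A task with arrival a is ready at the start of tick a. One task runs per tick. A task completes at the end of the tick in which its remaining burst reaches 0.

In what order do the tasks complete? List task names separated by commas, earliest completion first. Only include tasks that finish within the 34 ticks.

completion order = F, C, G, B, H, E

t=0: queue=[B,C] q_used=0 → run B
t=1: queue=[B,C,F,G] q_used=1 → run B
t=2: queue=[C,F,G,B,E] q_used=0 → run C
t=3: queue=[C,F,G,B,E] q_used=1 → run C
t=4: queue=[F,G,B,E,C] q_used=0 → run F
t=5: queue=[F,G,B,E,C,H] q_used=1 → run F
t=6: queue=[G,B,E,C,H] q_used=0 → run G
t=7: queue=[G,B,E,C,H] q_used=1 → run G
t=8: queue=[B,E,C,H,G] q_used=0 → run B
t=9: queue=[B,E,C,H,G] q_used=1 → run B
t=10: queue=[E,C,H,G,B] q_used=0 → run E
t=11: queue=[E,C,H,G,B] q_used=1 → run E
t=12: queue=[C,H,G,B,E] q_used=0 → run C
t=13: queue=[H,G,B,E] q_used=0 → run H
t=14: queue=[H,G,B,E] q_used=1 → run H
t=15: queue=[G,B,E,H] q_used=0 → run G
t=16: queue=[B,E,H] q_used=0 → run B
t=17: queue=[B,E,H] q_used=1 → run B
t=18: queue=[E,H,B] q_used=0 → run E
t=19: queue=[E,H,B] q_used=1 → run E
t=20: queue=[H,B,E] q_used=0 → run H
t=21: queue=[H,B,E] q_used=1 → run H
t=22: queue=[B,E,H] q_used=0 → run B
t=23: queue=[E,H] q_used=0 → run E
t=24: queue=[E,H] q_used=1 → run E
t=25: queue=[H,E] q_used=0 → run H
t=26: queue=[H,E] q_used=1 → run H
t=27: queue=[E] q_used=0 → run E
t=28: queue=[E] q_used=1 → run E
t=29: (idle)
t=30: (idle)
t=31: (idle)
t=32: (idle)
t=33: (idle)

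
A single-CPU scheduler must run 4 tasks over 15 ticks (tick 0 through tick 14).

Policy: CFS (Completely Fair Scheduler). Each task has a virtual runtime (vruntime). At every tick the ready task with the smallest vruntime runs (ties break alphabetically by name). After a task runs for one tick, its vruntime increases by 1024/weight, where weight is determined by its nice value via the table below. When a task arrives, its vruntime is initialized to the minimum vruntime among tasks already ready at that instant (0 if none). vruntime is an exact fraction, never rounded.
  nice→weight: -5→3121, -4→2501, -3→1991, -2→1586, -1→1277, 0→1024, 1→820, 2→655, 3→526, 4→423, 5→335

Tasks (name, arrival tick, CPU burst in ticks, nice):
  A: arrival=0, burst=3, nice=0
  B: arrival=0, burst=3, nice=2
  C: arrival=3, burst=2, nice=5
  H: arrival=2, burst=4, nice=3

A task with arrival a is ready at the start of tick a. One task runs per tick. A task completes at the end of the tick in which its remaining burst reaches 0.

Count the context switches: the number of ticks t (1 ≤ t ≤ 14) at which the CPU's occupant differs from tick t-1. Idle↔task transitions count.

context switches = 11

t=0: vr[A=0 B=0] → run A
t=1: vr[A=1 B=0] → run B
t=2: vr[A=1 B=1024/655 H=1] → run A
t=3: vr[A=2 B=1024/655 C=1 H=1] → run C
t=4: vr[A=2 B=1024/655 C=1359/335 H=1] → run H
t=5: vr[A=2 B=1024/655 C=1359/335 H=775/263] → run B
t=6: vr[A=2 B=2048/655 C=1359/335 H=775/263] → run A
t=7: vr[B=2048/655 C=1359/335 H=775/263] → run H
t=8: vr[B=2048/655 C=1359/335 H=1287/263] → run B
t=9: vr[C=1359/335 H=1287/263] → run C
t=10: vr[H=1287/263] → run H
t=11: vr[H=1799/263] → run H
t=12: (idle)
t=13: (idle)
t=14: (idle)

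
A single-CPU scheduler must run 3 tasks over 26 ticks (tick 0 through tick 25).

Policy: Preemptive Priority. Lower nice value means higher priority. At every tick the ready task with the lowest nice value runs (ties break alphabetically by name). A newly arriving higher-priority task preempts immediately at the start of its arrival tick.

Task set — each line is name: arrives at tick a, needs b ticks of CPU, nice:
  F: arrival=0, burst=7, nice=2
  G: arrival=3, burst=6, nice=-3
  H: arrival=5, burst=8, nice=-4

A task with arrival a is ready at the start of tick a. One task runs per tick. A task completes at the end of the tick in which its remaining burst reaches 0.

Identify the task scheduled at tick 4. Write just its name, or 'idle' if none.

running at tick 4 = G

t=0: ready={F} → run F
t=1: ready={F} → run F
t=2: ready={F} → run F
t=3: ready={F,G} → run G
t=4: ready={F,G} → run G
t=5: ready={F,G,H} → run H
t=6: ready={F,G,H} → run H
t=7: ready={F,G,H} → run H
t=8: ready={F,G,H} → run H
t=9: ready={F,G,H} → run H
t=10: ready={F,G,H} → run H
t=11: ready={F,G,H} → run H
t=12: ready={F,G,H} → run H
t=13: ready={F,G} → run G
t=14: ready={F,G} → run G
t=15: ready={F,G} → run G
t=16: ready={F,G} → run G
t=17: ready={F} → run F
t=18: ready={F} → run F
t=19: ready={F} → run F
t=20: ready={F} → run F
t=21: (idle)
t=22: (idle)
t=23: (idle)
t=24: (idle)
t=25: (idle)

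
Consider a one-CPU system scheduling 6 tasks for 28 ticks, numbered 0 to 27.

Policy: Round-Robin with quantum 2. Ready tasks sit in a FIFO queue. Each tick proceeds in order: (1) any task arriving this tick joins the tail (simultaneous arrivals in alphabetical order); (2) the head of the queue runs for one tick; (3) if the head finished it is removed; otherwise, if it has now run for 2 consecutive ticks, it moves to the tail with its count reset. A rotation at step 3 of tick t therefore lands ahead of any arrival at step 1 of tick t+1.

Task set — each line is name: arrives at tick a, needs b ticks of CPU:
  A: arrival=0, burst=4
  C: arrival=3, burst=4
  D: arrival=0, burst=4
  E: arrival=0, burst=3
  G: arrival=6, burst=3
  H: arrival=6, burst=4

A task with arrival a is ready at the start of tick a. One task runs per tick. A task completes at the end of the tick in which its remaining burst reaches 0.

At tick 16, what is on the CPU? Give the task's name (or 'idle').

running at tick 16 = H

t=0: queue=[A,D,E] q_used=0 → run A
t=1: queue=[A,D,E] q_used=1 → run A
t=2: queue=[D,E,A] q_used=0 → run D
t=3: queue=[D,E,A,C] q_used=1 → run D
t=4: queue=[E,A,C,D] q_used=0 → run E
t=5: queue=[E,A,C,D] q_used=1 → run E
t=6: queue=[A,C,D,E,G,H] q_used=0 → run A
t=7: queue=[A,C,D,E,G,H] q_used=1 → run A
t=8: queue=[C,D,E,G,H] q_used=0 → run C
t=9: queue=[C,D,E,G,H] q_used=1 → run C
t=10: queue=[D,E,G,H,C] q_used=0 → run D
t=11: queue=[D,E,G,H,C] q_used=1 → run D
t=12: queue=[E,G,H,C] q_used=0 → run E
t=13: queue=[G,H,C] q_used=0 → run G
t=14: queue=[G,H,C] q_used=1 → run G
t=15: queue=[H,C,G] q_used=0 → run H
t=16: queue=[H,C,G] q_used=1 → run H
t=17: queue=[C,G,H] q_used=0 → run C
t=18: queue=[C,G,H] q_used=1 → run C
t=19: queue=[G,H] q_used=0 → run G
t=20: queue=[H] q_used=0 → run H
t=21: queue=[H] q_used=1 → run H
t=22: (idle)
t=23: (idle)
t=24: (idle)
t=25: (idle)
t=26: (idle)
t=27: (idle)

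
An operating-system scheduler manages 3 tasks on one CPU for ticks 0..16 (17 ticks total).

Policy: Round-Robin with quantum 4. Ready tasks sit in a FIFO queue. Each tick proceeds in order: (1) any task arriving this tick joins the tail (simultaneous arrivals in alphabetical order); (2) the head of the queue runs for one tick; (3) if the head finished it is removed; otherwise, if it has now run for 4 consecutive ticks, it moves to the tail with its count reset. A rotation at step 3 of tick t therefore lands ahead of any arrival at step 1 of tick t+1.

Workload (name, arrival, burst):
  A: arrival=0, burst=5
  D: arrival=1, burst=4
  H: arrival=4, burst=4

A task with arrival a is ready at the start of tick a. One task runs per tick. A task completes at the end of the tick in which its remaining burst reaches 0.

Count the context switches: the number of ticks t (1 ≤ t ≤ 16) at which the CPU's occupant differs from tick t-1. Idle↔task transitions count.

t=0: queue=[A] q_used=0 → run A
t=1: queue=[A,D] q_used=1 → run A
t=2: queue=[A,D] q_used=2 → run A
t=3: queue=[A,D] q_used=3 → run A
t=4: queue=[D,A,H] q_used=0 → run D
t=5: queue=[D,A,H] q_used=1 → run D
t=6: queue=[D,A,H] q_used=2 → run D
t=7: queue=[D,A,H] q_used=3 → run D
t=8: queue=[A,H] q_used=0 → run A
t=9: queue=[H] q_used=0 → run H
t=10: queue=[H] q_used=1 → run H
t=11: queue=[H] q_used=2 → run H
t=12: queue=[H] q_used=3 → run H
t=13: (idle)
t=14: (idle)
t=15: (idle)
t=16: (idle)

context switches = 4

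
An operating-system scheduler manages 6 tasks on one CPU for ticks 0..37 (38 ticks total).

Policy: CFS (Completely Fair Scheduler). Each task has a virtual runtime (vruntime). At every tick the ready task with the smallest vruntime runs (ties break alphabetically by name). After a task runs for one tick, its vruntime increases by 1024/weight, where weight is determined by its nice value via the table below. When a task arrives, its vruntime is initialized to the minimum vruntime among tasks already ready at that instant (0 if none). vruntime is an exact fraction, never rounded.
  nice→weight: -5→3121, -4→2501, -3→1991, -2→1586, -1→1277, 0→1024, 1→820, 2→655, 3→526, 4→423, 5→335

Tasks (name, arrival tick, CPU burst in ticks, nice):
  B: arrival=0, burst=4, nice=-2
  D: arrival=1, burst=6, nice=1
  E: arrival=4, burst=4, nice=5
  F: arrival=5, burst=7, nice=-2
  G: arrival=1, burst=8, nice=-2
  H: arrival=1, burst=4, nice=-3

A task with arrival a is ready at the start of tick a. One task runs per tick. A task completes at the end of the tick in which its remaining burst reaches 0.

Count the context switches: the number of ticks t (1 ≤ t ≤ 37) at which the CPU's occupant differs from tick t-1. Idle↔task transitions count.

t=0: vr[B=0] → run B
t=1: vr[B=512/793 D=512/793 G=512/793 H=512/793] → run B
t=2: vr[B=1024/793 D=512/793 G=512/793 H=512/793] → run D
t=3: vr[B=1024/793 D=307968/162565 G=512/793 H=512/793] → run G
t=4: vr[B=1024/793 D=307968/162565 E=512/793 G=1024/793 H=512/793] → run E
t=5: vr[B=1024/793 D=307968/162565 E=983552/265655 F=512/793 G=1024/793 H=512/793] → run F
t=6: vr[B=1024/793 D=307968/162565 E=983552/265655 F=1024/793 G=1024/793 H=512/793] → run H
t=7: vr[B=1024/793 D=307968/162565 E=983552/265655 F=1024/793 G=1024/793 H=1831424/1578863] → run H
t=8: vr[B=1024/793 D=307968/162565 E=983552/265655 F=1024/793 G=1024/793 H=2643456/1578863] → run B
t=9: vr[B=1536/793 D=307968/162565 E=983552/265655 F=1024/793 G=1024/793 H=2643456/1578863] → run F
t=10: vr[B=1536/793 D=307968/162565 E=983552/265655 F=1536/793 G=1024/793 H=2643456/1578863] → run G
t=11: vr[B=1536/793 D=307968/162565 E=983552/265655 F=1536/793 G=1536/793 H=2643456/1578863] → run H
t=12: vr[B=1536/793 D=307968/162565 E=983552/265655 F=1536/793 G=1536/793 H=3455488/1578863] → run D
t=13: vr[B=1536/793 D=510976/162565 E=983552/265655 F=1536/793 G=1536/793 H=3455488/1578863] → run B
t=14: vr[D=510976/162565 E=983552/265655 F=1536/793 G=1536/793 H=3455488/1578863] → run F
t=15: vr[D=510976/162565 E=983552/265655 F=2048/793 G=1536/793 H=3455488/1578863] → run G
t=16: vr[D=510976/162565 E=983552/265655 F=2048/793 G=2048/793 H=3455488/1578863] → run H
t=17: vr[D=510976/162565 E=983552/265655 F=2048/793 G=2048/793] → run F
t=18: vr[D=510976/162565 E=983552/265655 F=2560/793 G=2048/793] → run G
t=19: vr[D=510976/162565 E=983552/265655 F=2560/793 G=2560/793] → run D
t=20: vr[D=713984/162565 E=983552/265655 F=2560/793 G=2560/793] → run F
t=21: vr[D=713984/162565 E=983552/265655 F=3072/793 G=2560/793] → run G
t=22: vr[D=713984/162565 E=983552/265655 F=3072/793 G=3072/793] → run E
t=23: vr[D=713984/162565 E=1795584/265655 F=3072/793 G=3072/793] → run F
t=24: vr[D=713984/162565 E=1795584/265655 F=3584/793 G=3072/793] → run G
t=25: vr[D=713984/162565 E=1795584/265655 F=3584/793 G=3584/793] → run D
t=26: vr[D=916992/162565 E=1795584/265655 F=3584/793 G=3584/793] → run F
t=27: vr[D=916992/162565 E=1795584/265655 G=3584/793] → run G
t=28: vr[D=916992/162565 E=1795584/265655 G=4096/793] → run G
t=29: vr[D=916992/162565 E=1795584/265655] → run D
t=30: vr[D=224000/32513 E=1795584/265655] → run E
t=31: vr[D=224000/32513 E=2607616/265655] → run D
t=32: vr[E=2607616/265655] → run E
t=33: (idle)
t=34: (idle)
t=35: (idle)
t=36: (idle)
t=37: (idle)

context switches = 30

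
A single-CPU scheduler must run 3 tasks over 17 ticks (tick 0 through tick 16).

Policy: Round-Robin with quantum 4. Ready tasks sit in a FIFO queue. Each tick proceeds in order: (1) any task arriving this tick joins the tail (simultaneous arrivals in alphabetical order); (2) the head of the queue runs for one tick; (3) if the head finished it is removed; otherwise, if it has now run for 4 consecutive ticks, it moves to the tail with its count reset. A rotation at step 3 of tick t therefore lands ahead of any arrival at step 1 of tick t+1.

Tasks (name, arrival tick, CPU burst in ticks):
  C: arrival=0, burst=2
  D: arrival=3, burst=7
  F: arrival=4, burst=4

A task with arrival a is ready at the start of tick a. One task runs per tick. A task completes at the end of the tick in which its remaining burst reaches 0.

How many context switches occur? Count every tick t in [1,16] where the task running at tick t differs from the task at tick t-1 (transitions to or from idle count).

t=0: queue=[C] q_used=0 → run C
t=1: queue=[C] q_used=1 → run C
t=2: (idle)
t=3: queue=[D] q_used=0 → run D
t=4: queue=[D,F] q_used=1 → run D
t=5: queue=[D,F] q_used=2 → run D
t=6: queue=[D,F] q_used=3 → run D
t=7: queue=[F,D] q_used=0 → run F
t=8: queue=[F,D] q_used=1 → run F
t=9: queue=[F,D] q_used=2 → run F
t=10: queue=[F,D] q_used=3 → run F
t=11: queue=[D] q_used=0 → run D
t=12: queue=[D] q_used=1 → run D
t=13: queue=[D] q_used=2 → run D
t=14: (idle)
t=15: (idle)
t=16: (idle)

context switches = 5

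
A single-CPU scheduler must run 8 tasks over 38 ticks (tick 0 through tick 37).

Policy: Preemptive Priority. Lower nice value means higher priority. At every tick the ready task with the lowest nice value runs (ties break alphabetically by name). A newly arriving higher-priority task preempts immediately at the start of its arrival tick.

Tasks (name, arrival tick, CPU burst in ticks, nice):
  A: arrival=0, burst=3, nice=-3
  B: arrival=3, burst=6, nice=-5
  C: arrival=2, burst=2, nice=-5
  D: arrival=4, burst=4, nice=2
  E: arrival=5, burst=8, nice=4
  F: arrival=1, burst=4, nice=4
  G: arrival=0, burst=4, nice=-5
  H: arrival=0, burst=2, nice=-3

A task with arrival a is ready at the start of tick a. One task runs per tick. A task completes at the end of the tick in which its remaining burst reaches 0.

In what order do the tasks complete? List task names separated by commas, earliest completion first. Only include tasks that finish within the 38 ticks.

t=0: ready={A,G,H} → run G
t=1: ready={A,F,G,H} → run G
t=2: ready={A,C,F,G,H} → run C
t=3: ready={A,B,C,F,G,H} → run B
t=4: ready={A,B,C,D,F,G,H} → run B
t=5: ready={A,B,C,D,E,F,G,H} → run B
t=6: ready={A,B,C,D,E,F,G,H} → run B
t=7: ready={A,B,C,D,E,F,G,H} → run B
t=8: ready={A,B,C,D,E,F,G,H} → run B
t=9: ready={A,C,D,E,F,G,H} → run C
t=10: ready={A,D,E,F,G,H} → run G
t=11: ready={A,D,E,F,G,H} → run G
t=12: ready={A,D,E,F,H} → run A
t=13: ready={A,D,E,F,H} → run A
t=14: ready={A,D,E,F,H} → run A
t=15: ready={D,E,F,H} → run H
t=16: ready={D,E,F,H} → run H
t=17: ready={D,E,F} → run D
t=18: ready={D,E,F} → run D
t=19: ready={D,E,F} → run D
t=20: ready={D,E,F} → run D
t=21: ready={E,F} → run E
t=22: ready={E,F} → run E
t=23: ready={E,F} → run E
t=24: ready={E,F} → run E
t=25: ready={E,F} → run E
t=26: ready={E,F} → run E
t=27: ready={E,F} → run E
t=28: ready={E,F} → run E
t=29: ready={F} → run F
t=30: ready={F} → run F
t=31: ready={F} → run F
t=32: ready={F} → run F
t=33: (idle)
t=34: (idle)
t=35: (idle)
t=36: (idle)
t=37: (idle)

completion order = B, C, G, A, H, D, E, F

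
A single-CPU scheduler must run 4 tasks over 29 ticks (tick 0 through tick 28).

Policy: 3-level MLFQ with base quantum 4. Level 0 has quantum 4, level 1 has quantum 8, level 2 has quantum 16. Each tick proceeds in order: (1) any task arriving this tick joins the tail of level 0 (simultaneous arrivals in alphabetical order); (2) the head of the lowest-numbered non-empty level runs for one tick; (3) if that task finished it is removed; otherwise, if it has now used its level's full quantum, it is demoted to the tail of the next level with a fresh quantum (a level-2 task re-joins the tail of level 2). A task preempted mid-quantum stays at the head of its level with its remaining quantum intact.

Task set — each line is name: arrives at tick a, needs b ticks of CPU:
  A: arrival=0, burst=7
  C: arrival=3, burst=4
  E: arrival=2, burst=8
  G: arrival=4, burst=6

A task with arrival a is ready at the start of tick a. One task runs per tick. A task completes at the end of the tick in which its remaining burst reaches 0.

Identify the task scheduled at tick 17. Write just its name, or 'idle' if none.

running at tick 17 = A

t=0: L0/L1/L2 = A/-/- → run A
t=1: L0/L1/L2 = A/-/- → run A
t=2: L0/L1/L2 = AE/-/- → run A
t=3: L0/L1/L2 = AEC/-/- → run A
t=4: L0/L1/L2 = ECG/A/- → run E
t=5: L0/L1/L2 = ECG/A/- → run E
t=6: L0/L1/L2 = ECG/A/- → run E
t=7: L0/L1/L2 = ECG/A/- → run E
t=8: L0/L1/L2 = CG/AE/- → run C
t=9: L0/L1/L2 = CG/AE/- → run C
t=10: L0/L1/L2 = CG/AE/- → run C
t=11: L0/L1/L2 = CG/AE/- → run C
t=12: L0/L1/L2 = G/AE/- → run G
t=13: L0/L1/L2 = G/AE/- → run G
t=14: L0/L1/L2 = G/AE/- → run G
t=15: L0/L1/L2 = G/AE/- → run G
t=16: L0/L1/L2 = -/AEG/- → run A
t=17: L0/L1/L2 = -/AEG/- → run A
t=18: L0/L1/L2 = -/AEG/- → run A
t=19: L0/L1/L2 = -/EG/- → run E
t=20: L0/L1/L2 = -/EG/- → run E
t=21: L0/L1/L2 = -/EG/- → run E
t=22: L0/L1/L2 = -/EG/- → run E
t=23: L0/L1/L2 = -/G/- → run G
t=24: L0/L1/L2 = -/G/- → run G
t=25: (idle)
t=26: (idle)
t=27: (idle)
t=28: (idle)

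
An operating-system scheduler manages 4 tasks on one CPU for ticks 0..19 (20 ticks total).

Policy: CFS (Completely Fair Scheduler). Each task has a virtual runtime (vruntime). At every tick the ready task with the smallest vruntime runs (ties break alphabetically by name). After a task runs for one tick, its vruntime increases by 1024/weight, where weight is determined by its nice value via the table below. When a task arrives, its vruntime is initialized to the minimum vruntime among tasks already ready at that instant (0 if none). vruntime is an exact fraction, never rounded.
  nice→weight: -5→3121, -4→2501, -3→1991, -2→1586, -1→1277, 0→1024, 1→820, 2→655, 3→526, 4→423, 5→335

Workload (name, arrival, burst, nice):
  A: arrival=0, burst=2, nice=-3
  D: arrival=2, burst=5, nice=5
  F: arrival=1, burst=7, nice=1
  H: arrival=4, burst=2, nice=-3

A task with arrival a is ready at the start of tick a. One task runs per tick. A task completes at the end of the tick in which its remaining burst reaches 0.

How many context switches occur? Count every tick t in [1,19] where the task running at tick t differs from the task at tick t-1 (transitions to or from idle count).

t=0: vr[A=0] → run A
t=1: vr[A=1024/1991 F=1024/1991] → run A
t=2: vr[D=1024/1991 F=1024/1991] → run D
t=3: vr[D=2381824/666985 F=1024/1991] → run F
t=4: vr[D=2381824/666985 F=719616/408155 H=719616/408155] → run F
t=5: vr[D=2381824/666985 F=1229312/408155 H=719616/408155] → run H
t=6: vr[D=2381824/666985 F=1229312/408155 H=929536/408155] → run H
t=7: vr[D=2381824/666985 F=1229312/408155] → run F
t=8: vr[D=2381824/666985 F=1739008/408155] → run D
t=9: vr[D=4420608/666985 F=1739008/408155] → run F
t=10: vr[D=4420608/666985 F=2248704/408155] → run F
t=11: vr[D=4420608/666985 F=551680/81631] → run D
t=12: vr[D=6459392/666985 F=551680/81631] → run F
t=13: vr[D=6459392/666985 F=3268096/408155] → run F
t=14: vr[D=6459392/666985] → run D
t=15: vr[D=8498176/666985] → run D
t=16: (idle)
t=17: (idle)
t=18: (idle)
t=19: (idle)

context switches = 10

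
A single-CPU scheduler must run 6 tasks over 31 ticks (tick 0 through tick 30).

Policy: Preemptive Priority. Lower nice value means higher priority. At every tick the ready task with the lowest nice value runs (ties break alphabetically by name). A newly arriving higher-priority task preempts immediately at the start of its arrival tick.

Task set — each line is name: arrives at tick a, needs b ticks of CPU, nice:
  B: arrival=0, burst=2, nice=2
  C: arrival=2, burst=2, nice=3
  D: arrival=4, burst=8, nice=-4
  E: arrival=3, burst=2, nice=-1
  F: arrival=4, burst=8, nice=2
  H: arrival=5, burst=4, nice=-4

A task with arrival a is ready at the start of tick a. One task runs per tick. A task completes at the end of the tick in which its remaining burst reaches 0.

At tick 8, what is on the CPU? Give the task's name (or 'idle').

t=0: ready={B} → run B
t=1: ready={B} → run B
t=2: ready={C} → run C
t=3: ready={C,E} → run E
t=4: ready={C,D,E,F} → run D
t=5: ready={C,D,E,F,H} → run D
t=6: ready={C,D,E,F,H} → run D
t=7: ready={C,D,E,F,H} → run D
t=8: ready={C,D,E,F,H} → run D
t=9: ready={C,D,E,F,H} → run D
t=10: ready={C,D,E,F,H} → run D
t=11: ready={C,D,E,F,H} → run D
t=12: ready={C,E,F,H} → run H
t=13: ready={C,E,F,H} → run H
t=14: ready={C,E,F,H} → run H
t=15: ready={C,E,F,H} → run H
t=16: ready={C,E,F} → run E
t=17: ready={C,F} → run F
t=18: ready={C,F} → run F
t=19: ready={C,F} → run F
t=20: ready={C,F} → run F
t=21: ready={C,F} → run F
t=22: ready={C,F} → run F
t=23: ready={C,F} → run F
t=24: ready={C,F} → run F
t=25: ready={C} → run C
t=26: (idle)
t=27: (idle)
t=28: (idle)
t=29: (idle)
t=30: (idle)

running at tick 8 = D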